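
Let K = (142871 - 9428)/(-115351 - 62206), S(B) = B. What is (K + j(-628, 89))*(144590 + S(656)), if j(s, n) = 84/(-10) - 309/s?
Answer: -350618679560601/278764490 ≈ -1.2578e+6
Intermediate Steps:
j(s, n) = -42/5 - 309/s (j(s, n) = 84*(-⅒) - 309/s = -42/5 - 309/s)
K = -133443/177557 (K = 133443/(-177557) = 133443*(-1/177557) = -133443/177557 ≈ -0.75155)
(K + j(-628, 89))*(144590 + S(656)) = (-133443/177557 + (-42/5 - 309/(-628)))*(144590 + 656) = (-133443/177557 + (-42/5 - 309*(-1/628)))*145246 = (-133443/177557 + (-42/5 + 309/628))*145246 = (-133443/177557 - 24831/3140)*145246 = -4827928887/557528980*145246 = -350618679560601/278764490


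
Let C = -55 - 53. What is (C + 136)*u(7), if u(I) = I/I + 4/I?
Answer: 44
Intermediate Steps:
u(I) = 1 + 4/I
C = -108
(C + 136)*u(7) = (-108 + 136)*((4 + 7)/7) = 28*((⅐)*11) = 28*(11/7) = 44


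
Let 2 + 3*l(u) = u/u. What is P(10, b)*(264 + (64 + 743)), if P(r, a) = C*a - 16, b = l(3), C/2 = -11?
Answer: -9282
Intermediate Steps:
C = -22 (C = 2*(-11) = -22)
l(u) = -⅓ (l(u) = -⅔ + (u/u)/3 = -⅔ + (⅓)*1 = -⅔ + ⅓ = -⅓)
b = -⅓ ≈ -0.33333
P(r, a) = -16 - 22*a (P(r, a) = -22*a - 16 = -16 - 22*a)
P(10, b)*(264 + (64 + 743)) = (-16 - 22*(-⅓))*(264 + (64 + 743)) = (-16 + 22/3)*(264 + 807) = -26/3*1071 = -9282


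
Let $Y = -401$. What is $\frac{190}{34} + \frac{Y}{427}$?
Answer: $\frac{33748}{7259} \approx 4.6491$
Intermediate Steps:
$\frac{190}{34} + \frac{Y}{427} = \frac{190}{34} - \frac{401}{427} = 190 \cdot \frac{1}{34} - \frac{401}{427} = \frac{95}{17} - \frac{401}{427} = \frac{33748}{7259}$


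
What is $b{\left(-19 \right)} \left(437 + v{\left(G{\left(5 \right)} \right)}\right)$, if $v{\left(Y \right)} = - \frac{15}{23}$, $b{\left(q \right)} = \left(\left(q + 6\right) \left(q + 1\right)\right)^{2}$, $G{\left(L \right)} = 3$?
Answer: $\frac{549531216}{23} \approx 2.3893 \cdot 10^{7}$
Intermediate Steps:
$b{\left(q \right)} = \left(1 + q\right)^{2} \left(6 + q\right)^{2}$ ($b{\left(q \right)} = \left(\left(6 + q\right) \left(1 + q\right)\right)^{2} = \left(\left(1 + q\right) \left(6 + q\right)\right)^{2} = \left(1 + q\right)^{2} \left(6 + q\right)^{2}$)
$v{\left(Y \right)} = - \frac{15}{23}$ ($v{\left(Y \right)} = \left(-15\right) \frac{1}{23} = - \frac{15}{23}$)
$b{\left(-19 \right)} \left(437 + v{\left(G{\left(5 \right)} \right)}\right) = \left(1 - 19\right)^{2} \left(6 - 19\right)^{2} \left(437 - \frac{15}{23}\right) = \left(-18\right)^{2} \left(-13\right)^{2} \cdot \frac{10036}{23} = 324 \cdot 169 \cdot \frac{10036}{23} = 54756 \cdot \frac{10036}{23} = \frac{549531216}{23}$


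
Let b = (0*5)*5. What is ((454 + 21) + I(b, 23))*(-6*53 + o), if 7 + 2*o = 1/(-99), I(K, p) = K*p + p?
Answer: -5283614/33 ≈ -1.6011e+5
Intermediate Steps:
b = 0 (b = 0*5 = 0)
I(K, p) = p + K*p
o = -347/99 (o = -7/2 + (½)/(-99) = -7/2 + (½)*(-1/99) = -7/2 - 1/198 = -347/99 ≈ -3.5051)
((454 + 21) + I(b, 23))*(-6*53 + o) = ((454 + 21) + 23*(1 + 0))*(-6*53 - 347/99) = (475 + 23*1)*(-318 - 347/99) = (475 + 23)*(-31829/99) = 498*(-31829/99) = -5283614/33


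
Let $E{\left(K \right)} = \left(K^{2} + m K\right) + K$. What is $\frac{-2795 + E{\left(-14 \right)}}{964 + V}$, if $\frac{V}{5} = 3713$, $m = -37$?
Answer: $- \frac{2095}{19529} \approx -0.10728$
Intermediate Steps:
$V = 18565$ ($V = 5 \cdot 3713 = 18565$)
$E{\left(K \right)} = K^{2} - 36 K$ ($E{\left(K \right)} = \left(K^{2} - 37 K\right) + K = K^{2} - 36 K$)
$\frac{-2795 + E{\left(-14 \right)}}{964 + V} = \frac{-2795 - 14 \left(-36 - 14\right)}{964 + 18565} = \frac{-2795 - -700}{19529} = \left(-2795 + 700\right) \frac{1}{19529} = \left(-2095\right) \frac{1}{19529} = - \frac{2095}{19529}$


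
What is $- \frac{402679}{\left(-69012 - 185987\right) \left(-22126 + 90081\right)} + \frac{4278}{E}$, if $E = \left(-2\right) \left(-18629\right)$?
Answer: $\frac{37073071126346}{322811826291305} \approx 0.11484$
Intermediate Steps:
$E = 37258$
$- \frac{402679}{\left(-69012 - 185987\right) \left(-22126 + 90081\right)} + \frac{4278}{E} = - \frac{402679}{\left(-69012 - 185987\right) \left(-22126 + 90081\right)} + \frac{4278}{37258} = - \frac{402679}{\left(-254999\right) 67955} + 4278 \cdot \frac{1}{37258} = - \frac{402679}{-17328457045} + \frac{2139}{18629} = \left(-402679\right) \left(- \frac{1}{17328457045}\right) + \frac{2139}{18629} = \frac{402679}{17328457045} + \frac{2139}{18629} = \frac{37073071126346}{322811826291305}$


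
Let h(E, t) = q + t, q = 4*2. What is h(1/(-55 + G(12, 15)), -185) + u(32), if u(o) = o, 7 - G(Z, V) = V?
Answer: -145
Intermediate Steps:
G(Z, V) = 7 - V
q = 8
h(E, t) = 8 + t
h(1/(-55 + G(12, 15)), -185) + u(32) = (8 - 185) + 32 = -177 + 32 = -145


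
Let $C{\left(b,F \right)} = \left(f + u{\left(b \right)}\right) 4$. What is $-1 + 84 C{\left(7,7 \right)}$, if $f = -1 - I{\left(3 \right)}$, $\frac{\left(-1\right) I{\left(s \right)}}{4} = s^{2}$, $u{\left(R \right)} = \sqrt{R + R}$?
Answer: $11759 + 336 \sqrt{14} \approx 13016.0$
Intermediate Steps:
$u{\left(R \right)} = \sqrt{2} \sqrt{R}$ ($u{\left(R \right)} = \sqrt{2 R} = \sqrt{2} \sqrt{R}$)
$I{\left(s \right)} = - 4 s^{2}$
$f = 35$ ($f = -1 - - 4 \cdot 3^{2} = -1 - \left(-4\right) 9 = -1 - -36 = -1 + 36 = 35$)
$C{\left(b,F \right)} = 140 + 4 \sqrt{2} \sqrt{b}$ ($C{\left(b,F \right)} = \left(35 + \sqrt{2} \sqrt{b}\right) 4 = 140 + 4 \sqrt{2} \sqrt{b}$)
$-1 + 84 C{\left(7,7 \right)} = -1 + 84 \left(140 + 4 \sqrt{2} \sqrt{7}\right) = -1 + 84 \left(140 + 4 \sqrt{14}\right) = -1 + \left(11760 + 336 \sqrt{14}\right) = 11759 + 336 \sqrt{14}$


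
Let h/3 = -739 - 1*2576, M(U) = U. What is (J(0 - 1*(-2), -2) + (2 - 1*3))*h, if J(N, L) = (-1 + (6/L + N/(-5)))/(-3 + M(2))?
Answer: -33813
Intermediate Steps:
J(N, L) = 1 - 6/L + N/5 (J(N, L) = (-1 + (6/L + N/(-5)))/(-3 + 2) = (-1 + (6/L + N*(-1/5)))/(-1) = (-1 + (6/L - N/5))*(-1) = (-1 + 6/L - N/5)*(-1) = 1 - 6/L + N/5)
h = -9945 (h = 3*(-739 - 1*2576) = 3*(-739 - 2576) = 3*(-3315) = -9945)
(J(0 - 1*(-2), -2) + (2 - 1*3))*h = ((1 - 6/(-2) + (0 - 1*(-2))/5) + (2 - 1*3))*(-9945) = ((1 - 6*(-1/2) + (0 + 2)/5) + (2 - 3))*(-9945) = ((1 + 3 + (1/5)*2) - 1)*(-9945) = ((1 + 3 + 2/5) - 1)*(-9945) = (22/5 - 1)*(-9945) = (17/5)*(-9945) = -33813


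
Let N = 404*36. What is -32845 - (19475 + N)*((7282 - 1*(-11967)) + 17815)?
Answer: -1260913061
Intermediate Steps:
N = 14544
-32845 - (19475 + N)*((7282 - 1*(-11967)) + 17815) = -32845 - (19475 + 14544)*((7282 - 1*(-11967)) + 17815) = -32845 - 34019*((7282 + 11967) + 17815) = -32845 - 34019*(19249 + 17815) = -32845 - 34019*37064 = -32845 - 1*1260880216 = -32845 - 1260880216 = -1260913061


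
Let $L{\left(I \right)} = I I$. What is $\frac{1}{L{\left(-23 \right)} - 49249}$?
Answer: $- \frac{1}{48720} \approx -2.0525 \cdot 10^{-5}$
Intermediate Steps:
$L{\left(I \right)} = I^{2}$
$\frac{1}{L{\left(-23 \right)} - 49249} = \frac{1}{\left(-23\right)^{2} - 49249} = \frac{1}{529 - 49249} = \frac{1}{-48720} = - \frac{1}{48720}$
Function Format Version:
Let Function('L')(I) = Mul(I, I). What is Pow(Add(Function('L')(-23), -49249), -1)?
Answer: Rational(-1, 48720) ≈ -2.0525e-5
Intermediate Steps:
Function('L')(I) = Pow(I, 2)
Pow(Add(Function('L')(-23), -49249), -1) = Pow(Add(Pow(-23, 2), -49249), -1) = Pow(Add(529, -49249), -1) = Pow(-48720, -1) = Rational(-1, 48720)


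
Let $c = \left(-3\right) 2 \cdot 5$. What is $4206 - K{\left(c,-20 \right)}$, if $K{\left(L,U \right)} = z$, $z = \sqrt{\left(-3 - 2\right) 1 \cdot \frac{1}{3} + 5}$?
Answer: $4206 - \frac{\sqrt{30}}{3} \approx 4204.2$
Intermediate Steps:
$c = -30$ ($c = \left(-6\right) 5 = -30$)
$z = \frac{\sqrt{30}}{3}$ ($z = \sqrt{- 5 \cdot 1 \cdot \frac{1}{3} + 5} = \sqrt{\left(-5\right) \frac{1}{3} + 5} = \sqrt{- \frac{5}{3} + 5} = \sqrt{\frac{10}{3}} = \frac{\sqrt{30}}{3} \approx 1.8257$)
$K{\left(L,U \right)} = \frac{\sqrt{30}}{3}$
$4206 - K{\left(c,-20 \right)} = 4206 - \frac{\sqrt{30}}{3}$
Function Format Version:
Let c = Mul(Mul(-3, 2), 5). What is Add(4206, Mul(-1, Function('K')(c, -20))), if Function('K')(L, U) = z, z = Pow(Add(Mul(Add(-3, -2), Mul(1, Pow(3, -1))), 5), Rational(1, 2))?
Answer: Add(4206, Mul(Rational(-1, 3), Pow(30, Rational(1, 2)))) ≈ 4204.2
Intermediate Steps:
c = -30 (c = Mul(-6, 5) = -30)
z = Mul(Rational(1, 3), Pow(30, Rational(1, 2))) (z = Pow(Add(Mul(-5, Mul(1, Rational(1, 3))), 5), Rational(1, 2)) = Pow(Add(Mul(-5, Rational(1, 3)), 5), Rational(1, 2)) = Pow(Add(Rational(-5, 3), 5), Rational(1, 2)) = Pow(Rational(10, 3), Rational(1, 2)) = Mul(Rational(1, 3), Pow(30, Rational(1, 2))) ≈ 1.8257)
Function('K')(L, U) = Mul(Rational(1, 3), Pow(30, Rational(1, 2)))
Add(4206, Mul(-1, Function('K')(c, -20))) = Add(4206, Mul(-1, Mul(Rational(1, 3), Pow(30, Rational(1, 2))))) = Add(4206, Mul(Rational(-1, 3), Pow(30, Rational(1, 2))))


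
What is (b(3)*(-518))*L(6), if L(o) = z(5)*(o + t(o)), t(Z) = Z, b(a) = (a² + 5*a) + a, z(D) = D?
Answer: -839160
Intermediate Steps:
b(a) = a² + 6*a
L(o) = 10*o (L(o) = 5*(o + o) = 5*(2*o) = 10*o)
(b(3)*(-518))*L(6) = ((3*(6 + 3))*(-518))*(10*6) = ((3*9)*(-518))*60 = (27*(-518))*60 = -13986*60 = -839160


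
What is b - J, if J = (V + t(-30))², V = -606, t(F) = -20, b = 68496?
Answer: -323380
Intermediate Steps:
J = 391876 (J = (-606 - 20)² = (-626)² = 391876)
b - J = 68496 - 1*391876 = 68496 - 391876 = -323380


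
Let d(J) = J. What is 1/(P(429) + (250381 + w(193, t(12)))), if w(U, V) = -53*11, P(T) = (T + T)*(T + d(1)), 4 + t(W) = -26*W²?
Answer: 1/618738 ≈ 1.6162e-6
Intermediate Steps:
t(W) = -4 - 26*W²
P(T) = 2*T*(1 + T) (P(T) = (T + T)*(T + 1) = (2*T)*(1 + T) = 2*T*(1 + T))
w(U, V) = -583
1/(P(429) + (250381 + w(193, t(12)))) = 1/(2*429*(1 + 429) + (250381 - 583)) = 1/(2*429*430 + 249798) = 1/(368940 + 249798) = 1/618738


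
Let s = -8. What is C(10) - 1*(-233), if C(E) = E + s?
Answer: 235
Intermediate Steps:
C(E) = -8 + E (C(E) = E - 8 = -8 + E)
C(10) - 1*(-233) = (-8 + 10) - 1*(-233) = 2 + 233 = 235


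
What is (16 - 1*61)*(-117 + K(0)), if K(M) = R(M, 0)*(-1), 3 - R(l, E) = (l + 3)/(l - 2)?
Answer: 10935/2 ≈ 5467.5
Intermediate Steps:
R(l, E) = 3 - (3 + l)/(-2 + l) (R(l, E) = 3 - (l + 3)/(l - 2) = 3 - (3 + l)/(-2 + l))
K(M) = -(-9 + 2*M)/(-2 + M) (K(M) = ((-9 + 2*M)/(-2 + M))*(-1) = -(-9 + 2*M)/(-2 + M))
(16 - 1*61)*(-117 + K(0)) = (16 - 1*61)*(-117 + (9 - 2*0)/(-2 + 0)) = (16 - 61)*(-117 + (9 + 0)/(-2)) = -45*(-117 - ½*9) = -45*(-117 - 9/2) = -45*(-243/2) = 10935/2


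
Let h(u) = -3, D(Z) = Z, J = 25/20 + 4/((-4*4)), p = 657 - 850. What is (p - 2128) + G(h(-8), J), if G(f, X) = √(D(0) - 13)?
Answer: -2321 + I*√13 ≈ -2321.0 + 3.6056*I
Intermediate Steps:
p = -193
J = 1 (J = 25*(1/20) + 4/(-16) = 5/4 + 4*(-1/16) = 5/4 - ¼ = 1)
G(f, X) = I*√13 (G(f, X) = √(0 - 13) = √(-13) = I*√13)
(p - 2128) + G(h(-8), J) = (-193 - 2128) + I*√13 = -2321 + I*√13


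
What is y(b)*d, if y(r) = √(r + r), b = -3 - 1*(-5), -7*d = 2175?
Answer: -4350/7 ≈ -621.43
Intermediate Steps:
d = -2175/7 (d = -⅐*2175 = -2175/7 ≈ -310.71)
b = 2 (b = -3 + 5 = 2)
y(r) = √2*√r (y(r) = √(2*r) = √2*√r)
y(b)*d = (√2*√2)*(-2175/7) = 2*(-2175/7) = -4350/7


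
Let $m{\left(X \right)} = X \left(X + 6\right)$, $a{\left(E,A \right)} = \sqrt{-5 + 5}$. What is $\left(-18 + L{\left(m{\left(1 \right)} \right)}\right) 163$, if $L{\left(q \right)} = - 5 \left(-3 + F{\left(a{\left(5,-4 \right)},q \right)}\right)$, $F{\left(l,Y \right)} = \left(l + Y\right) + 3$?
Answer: $-8639$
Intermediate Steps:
$a{\left(E,A \right)} = 0$ ($a{\left(E,A \right)} = \sqrt{0} = 0$)
$m{\left(X \right)} = X \left(6 + X\right)$
$F{\left(l,Y \right)} = 3 + Y + l$ ($F{\left(l,Y \right)} = \left(Y + l\right) + 3 = 3 + Y + l$)
$L{\left(q \right)} = - 5 q$ ($L{\left(q \right)} = - 5 \left(-3 + \left(3 + q + 0\right)\right) = - 5 \left(-3 + \left(3 + q\right)\right) = - 5 q$)
$\left(-18 + L{\left(m{\left(1 \right)} \right)}\right) 163 = \left(-18 - 5 \cdot 1 \left(6 + 1\right)\right) 163 = \left(-18 - 5 \cdot 1 \cdot 7\right) 163 = \left(-18 - 35\right) 163 = \left(-53\right) 163 = -8639$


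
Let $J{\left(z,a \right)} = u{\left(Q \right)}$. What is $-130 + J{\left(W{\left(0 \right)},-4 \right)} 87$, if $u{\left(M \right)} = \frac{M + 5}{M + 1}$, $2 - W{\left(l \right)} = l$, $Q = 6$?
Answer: $\frac{47}{7} \approx 6.7143$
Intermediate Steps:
$W{\left(l \right)} = 2 - l$
$u{\left(M \right)} = \frac{5 + M}{1 + M}$
$J{\left(z,a \right)} = \frac{11}{7}$ ($J{\left(z,a \right)} = \frac{5 + 6}{1 + 6} = \frac{1}{7} \cdot 11 = \frac{11}{7}$)
$-130 + J{\left(W{\left(0 \right)},-4 \right)} 87 = -130 + \frac{11}{7} \cdot 87 = -130 + \frac{957}{7} = \frac{47}{7}$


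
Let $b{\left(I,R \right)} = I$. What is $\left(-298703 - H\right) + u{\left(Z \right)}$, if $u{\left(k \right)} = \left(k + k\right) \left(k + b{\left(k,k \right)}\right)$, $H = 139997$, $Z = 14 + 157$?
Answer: $-321736$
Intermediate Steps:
$Z = 171$
$u{\left(k \right)} = 4 k^{2}$ ($u{\left(k \right)} = \left(k + k\right) \left(k + k\right) = 2 k 2 k = 4 k^{2}$)
$\left(-298703 - H\right) + u{\left(Z \right)} = \left(-298703 - 139997\right) + 4 \cdot 171^{2} = \left(-298703 - 139997\right) + 4 \cdot 29241 = -438700 + 116964 = -321736$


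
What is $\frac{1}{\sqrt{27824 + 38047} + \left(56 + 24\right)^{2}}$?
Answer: $\frac{6400}{40894129} - \frac{3 \sqrt{7319}}{40894129} \approx 0.00015023$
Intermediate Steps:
$\frac{1}{\sqrt{27824 + 38047} + \left(56 + 24\right)^{2}} = \frac{1}{\sqrt{65871} + 80^{2}} = \frac{1}{3 \sqrt{7319} + 6400} = \frac{1}{6400 + 3 \sqrt{7319}}$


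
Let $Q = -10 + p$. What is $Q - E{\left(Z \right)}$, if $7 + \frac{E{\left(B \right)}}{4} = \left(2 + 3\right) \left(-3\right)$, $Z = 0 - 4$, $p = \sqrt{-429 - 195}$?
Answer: $78 + 4 i \sqrt{39} \approx 78.0 + 24.98 i$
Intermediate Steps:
$p = 4 i \sqrt{39}$ ($p = \sqrt{-624} = 4 i \sqrt{39} \approx 24.98 i$)
$Z = -4$ ($Z = 0 - 4 = -4$)
$E{\left(B \right)} = -88$ ($E{\left(B \right)} = -28 + 4 \left(2 + 3\right) \left(-3\right) = -28 + 4 \cdot 5 \left(-3\right) = -28 + 4 \left(-15\right) = -28 - 60 = -88$)
$Q = -10 + 4 i \sqrt{39} \approx -10.0 + 24.98 i$
$Q - E{\left(Z \right)} = \left(-10 + 4 i \sqrt{39}\right) - -88 = \left(-10 + 4 i \sqrt{39}\right) + 88 = 78 + 4 i \sqrt{39}$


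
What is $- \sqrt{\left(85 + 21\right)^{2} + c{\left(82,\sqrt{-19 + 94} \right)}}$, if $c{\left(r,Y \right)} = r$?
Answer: $- \sqrt{11318} \approx -106.39$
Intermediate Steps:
$- \sqrt{\left(85 + 21\right)^{2} + c{\left(82,\sqrt{-19 + 94} \right)}} = - \sqrt{\left(85 + 21\right)^{2} + 82} = - \sqrt{106^{2} + 82} = - \sqrt{11236 + 82} = - \sqrt{11318}$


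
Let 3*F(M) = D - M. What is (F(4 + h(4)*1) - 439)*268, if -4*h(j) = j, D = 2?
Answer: -353224/3 ≈ -1.1774e+5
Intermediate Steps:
h(j) = -j/4
F(M) = ⅔ - M/3 (F(M) = (2 - M)/3 = ⅔ - M/3)
(F(4 + h(4)*1) - 439)*268 = ((⅔ - (4 - ¼*4*1)/3) - 439)*268 = ((⅔ - (4 - 1*1)/3) - 439)*268 = ((⅔ - (4 - 1)/3) - 439)*268 = ((⅔ - ⅓*3) - 439)*268 = ((⅔ - 1) - 439)*268 = (-⅓ - 439)*268 = -1318/3*268 = -353224/3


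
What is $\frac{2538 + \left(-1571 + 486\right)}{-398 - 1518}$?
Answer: $- \frac{1453}{1916} \approx -0.75835$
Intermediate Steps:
$\frac{2538 + \left(-1571 + 486\right)}{-398 - 1518} = \frac{2538 - 1085}{-1916} = 1453 \left(- \frac{1}{1916}\right) = - \frac{1453}{1916}$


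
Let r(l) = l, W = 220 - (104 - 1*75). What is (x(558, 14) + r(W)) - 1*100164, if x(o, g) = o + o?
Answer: -98857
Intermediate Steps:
W = 191 (W = 220 - (104 - 75) = 220 - 1*29 = 220 - 29 = 191)
x(o, g) = 2*o
(x(558, 14) + r(W)) - 1*100164 = (2*558 + 191) - 1*100164 = (1116 + 191) - 100164 = 1307 - 100164 = -98857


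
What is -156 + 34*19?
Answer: 490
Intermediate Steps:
-156 + 34*19 = -156 + 646 = 490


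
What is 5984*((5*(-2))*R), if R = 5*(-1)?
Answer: 299200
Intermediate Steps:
R = -5
5984*((5*(-2))*R) = 5984*((5*(-2))*(-5)) = 5984*(-10*(-5)) = 5984*50 = 299200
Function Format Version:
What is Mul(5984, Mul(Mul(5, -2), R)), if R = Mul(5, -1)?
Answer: 299200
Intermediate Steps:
R = -5
Mul(5984, Mul(Mul(5, -2), R)) = Mul(5984, Mul(Mul(5, -2), -5)) = Mul(5984, Mul(-10, -5)) = Mul(5984, 50) = 299200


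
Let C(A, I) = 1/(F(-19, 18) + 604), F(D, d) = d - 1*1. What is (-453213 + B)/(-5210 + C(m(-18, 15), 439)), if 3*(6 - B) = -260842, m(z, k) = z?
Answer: 227447253/3235409 ≈ 70.299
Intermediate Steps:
F(D, d) = -1 + d (F(D, d) = d - 1 = -1 + d)
B = 260860/3 (B = 6 - ⅓*(-260842) = 6 + 260842/3 = 260860/3 ≈ 86953.)
C(A, I) = 1/621 (C(A, I) = 1/((-1 + 18) + 604) = 1/(17 + 604) = 1/621)
(-453213 + B)/(-5210 + C(m(-18, 15), 439)) = (-453213 + 260860/3)/(-5210 + 1/621) = -1098779/(3*(-3235409/621)) = -1098779/3*(-621/3235409) = 227447253/3235409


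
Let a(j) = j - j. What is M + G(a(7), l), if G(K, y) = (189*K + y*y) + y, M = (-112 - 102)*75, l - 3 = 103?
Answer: -4708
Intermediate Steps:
l = 106 (l = 3 + 103 = 106)
a(j) = 0
M = -16050 (M = -214*75 = -16050)
G(K, y) = y + y² + 189*K (G(K, y) = (189*K + y²) + y = (y² + 189*K) + y = y + y² + 189*K)
M + G(a(7), l) = -16050 + (106 + 106² + 189*0) = -16050 + (106 + 11236 + 0) = -16050 + 11342 = -4708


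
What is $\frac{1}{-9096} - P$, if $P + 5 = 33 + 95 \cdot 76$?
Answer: $- \frac{65927809}{9096} \approx -7248.0$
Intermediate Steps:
$P = 7248$ ($P = -5 + \left(33 + 95 \cdot 76\right) = -5 + \left(33 + 7220\right) = -5 + 7253 = 7248$)
$\frac{1}{-9096} - P = \frac{1}{-9096} - 7248 = - \frac{1}{9096} - 7248 = - \frac{65927809}{9096}$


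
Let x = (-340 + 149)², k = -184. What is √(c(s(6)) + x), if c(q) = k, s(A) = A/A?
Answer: 3*√4033 ≈ 190.52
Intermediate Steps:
x = 36481 (x = (-191)² = 36481)
s(A) = 1
c(q) = -184
√(c(s(6)) + x) = √(-184 + 36481) = √36297 = 3*√4033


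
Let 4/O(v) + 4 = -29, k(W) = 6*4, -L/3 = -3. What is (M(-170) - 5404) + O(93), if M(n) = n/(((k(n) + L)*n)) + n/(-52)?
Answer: -1544635/286 ≈ -5400.8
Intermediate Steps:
L = 9 (L = -3*(-3) = 9)
k(W) = 24
M(n) = 1/33 - n/52 (M(n) = n/(((24 + 9)*n)) + n/(-52) = n/((33*n)) + n*(-1/52) = n*(1/(33*n)) - n/52 = 1/33 - n/52)
O(v) = -4/33 (O(v) = 4/(-4 - 29) = 4/(-33) = 4*(-1/33) = -4/33)
(M(-170) - 5404) + O(93) = ((1/33 - 1/52*(-170)) - 5404) - 4/33 = ((1/33 + 85/26) - 5404) - 4/33 = (2831/858 - 5404) - 4/33 = -4633801/858 - 4/33 = -1544635/286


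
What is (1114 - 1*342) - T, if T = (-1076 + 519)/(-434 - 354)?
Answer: 607779/788 ≈ 771.29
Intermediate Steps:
T = 557/788 (T = -557/(-788) = -557*(-1/788) = 557/788 ≈ 0.70685)
(1114 - 1*342) - T = (1114 - 1*342) - 1*557/788 = (1114 - 342) - 557/788 = 772 - 557/788 = 607779/788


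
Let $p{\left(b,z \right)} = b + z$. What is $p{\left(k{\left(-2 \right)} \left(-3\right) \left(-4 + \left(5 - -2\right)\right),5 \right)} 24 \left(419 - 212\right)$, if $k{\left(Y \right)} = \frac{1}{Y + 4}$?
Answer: $2484$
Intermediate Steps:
$k{\left(Y \right)} = \frac{1}{4 + Y}$
$p{\left(k{\left(-2 \right)} \left(-3\right) \left(-4 + \left(5 - -2\right)\right),5 \right)} 24 \left(419 - 212\right) = \left(\frac{1}{4 - 2} \left(-3\right) \left(-4 + \left(5 - -2\right)\right) + 5\right) 24 \left(419 - 212\right) = \left(\frac{1}{2} \left(-3\right) \left(-4 + \left(5 + 2\right)\right) + 5\right) 24 \cdot 207 = \left(\frac{1}{2} \left(-3\right) \left(-4 + 7\right) + 5\right) 24 \cdot 207 = \left(\left(- \frac{3}{2}\right) 3 + 5\right) 24 \cdot 207 = \left(- \frac{9}{2} + 5\right) 24 \cdot 207 = \frac{1}{2} \cdot 24 \cdot 207 = 12 \cdot 207 = 2484$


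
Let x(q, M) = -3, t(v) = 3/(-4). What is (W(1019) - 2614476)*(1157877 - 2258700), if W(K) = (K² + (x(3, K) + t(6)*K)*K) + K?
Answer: 10378223492985/4 ≈ 2.5946e+12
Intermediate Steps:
t(v) = -¾ (t(v) = 3*(-¼) = -¾)
W(K) = K + K² + K*(-3 - 3*K/4) (W(K) = (K² + (-3 - 3*K/4)*K) + K = (K² + K*(-3 - 3*K/4)) + K = K + K² + K*(-3 - 3*K/4))
(W(1019) - 2614476)*(1157877 - 2258700) = ((¼)*1019*(-8 + 1019) - 2614476)*(1157877 - 2258700) = ((¼)*1019*1011 - 2614476)*(-1100823) = (1030209/4 - 2614476)*(-1100823) = -9427695/4*(-1100823) = 10378223492985/4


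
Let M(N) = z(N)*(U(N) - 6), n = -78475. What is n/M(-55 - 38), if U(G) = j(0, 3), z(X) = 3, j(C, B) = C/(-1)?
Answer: 78475/18 ≈ 4359.7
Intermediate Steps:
j(C, B) = -C (j(C, B) = C*(-1) = -C)
U(G) = 0 (U(G) = -1*0 = 0)
M(N) = -18 (M(N) = 3*(0 - 6) = 3*(-6) = -18)
n/M(-55 - 38) = -78475/(-18) = -78475*(-1/18) = 78475/18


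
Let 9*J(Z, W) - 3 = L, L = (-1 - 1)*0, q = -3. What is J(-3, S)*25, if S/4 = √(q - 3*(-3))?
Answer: 25/3 ≈ 8.3333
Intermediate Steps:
S = 4*√6 (S = 4*√(-3 - 3*(-3)) = 4*√(-3 + 9) = 4*√6 ≈ 9.7980)
L = 0 (L = -2*0 = 0)
J(Z, W) = ⅓ (J(Z, W) = ⅓ + (⅑)*0 = ⅓ + 0 = ⅓)
J(-3, S)*25 = (⅓)*25 = 25/3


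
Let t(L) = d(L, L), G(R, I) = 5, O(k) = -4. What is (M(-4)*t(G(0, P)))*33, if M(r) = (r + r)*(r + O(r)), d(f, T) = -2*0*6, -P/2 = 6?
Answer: 0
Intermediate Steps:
P = -12 (P = -2*6 = -12)
d(f, T) = 0 (d(f, T) = 0*6 = 0)
t(L) = 0
M(r) = 2*r*(-4 + r) (M(r) = (r + r)*(r - 4) = (2*r)*(-4 + r) = 2*r*(-4 + r))
(M(-4)*t(G(0, P)))*33 = ((2*(-4)*(-4 - 4))*0)*33 = ((2*(-4)*(-8))*0)*33 = (64*0)*33 = 0*33 = 0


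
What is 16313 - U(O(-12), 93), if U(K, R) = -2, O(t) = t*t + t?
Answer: 16315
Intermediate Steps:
O(t) = t + t**2 (O(t) = t**2 + t = t + t**2)
16313 - U(O(-12), 93) = 16313 - 1*(-2) = 16313 + 2 = 16315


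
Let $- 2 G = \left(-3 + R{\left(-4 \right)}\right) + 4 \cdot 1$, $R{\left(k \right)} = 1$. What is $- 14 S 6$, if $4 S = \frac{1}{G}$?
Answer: $21$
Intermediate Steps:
$G = -1$ ($G = - \frac{\left(-3 + 1\right) + 4 \cdot 1}{2} = - \frac{-2 + 4}{2} = \left(- \frac{1}{2}\right) 2 = -1$)
$S = - \frac{1}{4}$ ($S = \frac{1}{4 \left(-1\right)} = \frac{1}{4} \left(-1\right) = - \frac{1}{4} \approx -0.25$)
$- 14 S 6 = \left(-14\right) \left(- \frac{1}{4}\right) 6 = \frac{7}{2} \cdot 6 = 21$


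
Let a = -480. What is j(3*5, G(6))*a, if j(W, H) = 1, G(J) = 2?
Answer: -480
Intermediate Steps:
j(3*5, G(6))*a = 1*(-480) = -480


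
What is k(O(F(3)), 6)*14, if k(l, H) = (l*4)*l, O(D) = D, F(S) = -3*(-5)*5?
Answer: 315000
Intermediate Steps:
F(S) = 75 (F(S) = 15*5 = 75)
k(l, H) = 4*l² (k(l, H) = (4*l)*l = 4*l²)
k(O(F(3)), 6)*14 = (4*75²)*14 = (4*5625)*14 = 22500*14 = 315000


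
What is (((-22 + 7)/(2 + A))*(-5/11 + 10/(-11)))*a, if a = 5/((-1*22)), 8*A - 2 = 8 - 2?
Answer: -375/242 ≈ -1.5496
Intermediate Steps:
A = 1 (A = ¼ + (8 - 2)/8 = ¼ + (⅛)*6 = ¼ + ¾ = 1)
a = -5/22 (a = 5/(-22) = 5*(-1/22) = -5/22 ≈ -0.22727)
(((-22 + 7)/(2 + A))*(-5/11 + 10/(-11)))*a = (((-22 + 7)/(2 + 1))*(-5/11 + 10/(-11)))*(-5/22) = ((-15/3)*(-5*1/11 + 10*(-1/11)))*(-5/22) = ((-15*⅓)*(-5/11 - 10/11))*(-5/22) = -5*(-15/11)*(-5/22) = (75/11)*(-5/22) = -375/242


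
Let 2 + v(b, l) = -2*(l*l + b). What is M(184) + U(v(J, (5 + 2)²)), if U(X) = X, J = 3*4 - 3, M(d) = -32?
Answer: -4854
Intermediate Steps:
J = 9 (J = 12 - 3 = 9)
v(b, l) = -2 - 2*b - 2*l² (v(b, l) = -2 - 2*(l*l + b) = -2 - 2*(l² + b) = -2 - 2*(b + l²) = -2 + (-2*b - 2*l²) = -2 - 2*b - 2*l²)
M(184) + U(v(J, (5 + 2)²)) = -32 + (-2 - 2*9 - 2*(5 + 2)⁴) = -32 + (-2 - 18 - 2*(7²)²) = -32 + (-2 - 18 - 2*49²) = -32 + (-2 - 18 - 2*2401) = -32 + (-2 - 18 - 4802) = -32 - 4822 = -4854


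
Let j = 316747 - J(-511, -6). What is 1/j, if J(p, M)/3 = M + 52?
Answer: 1/316609 ≈ 3.1585e-6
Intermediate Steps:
J(p, M) = 156 + 3*M (J(p, M) = 3*(M + 52) = 3*(52 + M) = 156 + 3*M)
j = 316609 (j = 316747 - (156 + 3*(-6)) = 316747 - (156 - 18) = 316747 - 1*138 = 316747 - 138 = 316609)
1/j = 1/316609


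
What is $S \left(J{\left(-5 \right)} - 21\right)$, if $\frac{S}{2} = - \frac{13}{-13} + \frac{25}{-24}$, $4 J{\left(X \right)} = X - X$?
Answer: $\frac{7}{4} \approx 1.75$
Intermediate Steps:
$J{\left(X \right)} = 0$ ($J{\left(X \right)} = \frac{X - X}{4} = \frac{1}{4} \cdot 0 = 0$)
$S = - \frac{1}{12}$ ($S = 2 \left(- \frac{13}{-13} + \frac{25}{-24}\right) = 2 \left(\left(-13\right) \left(- \frac{1}{13}\right) + 25 \left(- \frac{1}{24}\right)\right) = 2 \left(1 - \frac{25}{24}\right) = 2 \left(- \frac{1}{24}\right) = - \frac{1}{12} \approx -0.083333$)
$S \left(J{\left(-5 \right)} - 21\right) = - \frac{0 - 21}{12} = \left(- \frac{1}{12}\right) \left(-21\right) = \frac{7}{4}$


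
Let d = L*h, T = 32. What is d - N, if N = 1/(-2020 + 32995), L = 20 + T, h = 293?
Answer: 471935099/30975 ≈ 15236.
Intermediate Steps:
L = 52 (L = 20 + 32 = 52)
N = 1/30975 ≈ 3.2284e-5
d = 15236 (d = 52*293 = 15236)
d - N = 15236 - 1*1/30975 = 15236 - 1/30975 = 471935099/30975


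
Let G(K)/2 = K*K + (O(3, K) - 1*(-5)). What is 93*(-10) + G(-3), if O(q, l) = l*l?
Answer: -884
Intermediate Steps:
O(q, l) = l²
G(K) = 10 + 4*K² (G(K) = 2*(K*K + (K² - 1*(-5))) = 2*(K² + (K² + 5)) = 2*(K² + (5 + K²)) = 2*(5 + 2*K²) = 10 + 4*K²)
93*(-10) + G(-3) = 93*(-10) + (10 + 4*(-3)²) = -930 + (10 + 4*9) = -930 + (10 + 36) = -930 + 46 = -884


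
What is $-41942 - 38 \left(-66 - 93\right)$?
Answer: $-35900$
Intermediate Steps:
$-41942 - 38 \left(-66 - 93\right) = -41942 - 38 \left(-159\right) = -41942 - -6042 = -41942 + 6042 = -35900$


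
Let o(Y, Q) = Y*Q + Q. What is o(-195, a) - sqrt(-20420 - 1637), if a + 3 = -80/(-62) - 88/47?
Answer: 1012486/1457 - I*sqrt(22057) ≈ 694.91 - 148.52*I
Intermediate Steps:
a = -5219/1457 (a = -3 + (-80/(-62) - 88/47) = -3 + (-80*(-1/62) - 88*1/47) = -3 + (40/31 - 88/47) = -3 - 848/1457 = -5219/1457 ≈ -3.5820)
o(Y, Q) = Q + Q*Y (o(Y, Q) = Q*Y + Q = Q + Q*Y)
o(-195, a) - sqrt(-20420 - 1637) = -5219*(1 - 195)/1457 - sqrt(-20420 - 1637) = -5219/1457*(-194) - sqrt(-22057) = 1012486/1457 - I*sqrt(22057)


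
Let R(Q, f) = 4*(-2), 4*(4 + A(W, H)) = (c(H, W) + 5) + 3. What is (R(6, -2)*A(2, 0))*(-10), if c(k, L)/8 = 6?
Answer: 800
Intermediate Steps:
c(k, L) = 48 (c(k, L) = 8*6 = 48)
A(W, H) = 10 (A(W, H) = -4 + ((48 + 5) + 3)/4 = -4 + (53 + 3)/4 = -4 + (1/4)*56 = -4 + 14 = 10)
R(Q, f) = -8
(R(6, -2)*A(2, 0))*(-10) = -8*10*(-10) = -80*(-10) = 800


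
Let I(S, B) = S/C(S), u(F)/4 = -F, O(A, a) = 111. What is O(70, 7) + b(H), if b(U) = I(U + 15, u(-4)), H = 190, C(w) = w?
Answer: 112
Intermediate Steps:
u(F) = -4*F (u(F) = 4*(-F) = -4*F)
I(S, B) = 1 (I(S, B) = S/S = 1)
b(U) = 1
O(70, 7) + b(H) = 111 + 1 = 112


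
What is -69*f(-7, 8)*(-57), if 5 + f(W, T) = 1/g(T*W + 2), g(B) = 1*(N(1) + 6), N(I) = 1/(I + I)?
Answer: -247779/13 ≈ -19060.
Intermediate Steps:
N(I) = 1/(2*I)
g(B) = 13/2 (g(B) = 1*((½)/1 + 6) = 1*((½)*1 + 6) = 1*(½ + 6) = 1*(13/2) = 13/2)
f(W, T) = -63/13 (f(W, T) = -5 + 1/(13/2) = -5 + 2/13 = -63/13)
-69*f(-7, 8)*(-57) = -69*(-63/13)*(-57) = (4347/13)*(-57) = -247779/13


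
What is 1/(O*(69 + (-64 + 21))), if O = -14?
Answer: -1/364 ≈ -0.0027473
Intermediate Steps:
1/(O*(69 + (-64 + 21))) = 1/(-14*(69 + (-64 + 21))) = 1/(-14*(69 - 43)) = 1/(-14*26) = 1/(-364) = -1/364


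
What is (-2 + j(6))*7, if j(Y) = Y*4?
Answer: 154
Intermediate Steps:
j(Y) = 4*Y
(-2 + j(6))*7 = (-2 + 4*6)*7 = (-2 + 24)*7 = 22*7 = 154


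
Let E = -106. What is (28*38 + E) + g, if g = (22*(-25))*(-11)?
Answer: 7008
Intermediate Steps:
g = 6050 (g = -550*(-11) = 6050)
(28*38 + E) + g = (28*38 - 106) + 6050 = (1064 - 106) + 6050 = 958 + 6050 = 7008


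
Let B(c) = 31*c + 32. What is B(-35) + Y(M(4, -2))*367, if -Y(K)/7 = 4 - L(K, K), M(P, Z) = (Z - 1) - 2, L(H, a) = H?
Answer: -24174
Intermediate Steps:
M(P, Z) = -3 + Z (M(P, Z) = (-1 + Z) - 2 = -3 + Z)
Y(K) = -28 + 7*K (Y(K) = -7*(4 - K) = -28 + 7*K)
B(c) = 32 + 31*c
B(-35) + Y(M(4, -2))*367 = (32 + 31*(-35)) + (-28 + 7*(-3 - 2))*367 = (32 - 1085) + (-28 + 7*(-5))*367 = -1053 + (-28 - 35)*367 = -1053 - 63*367 = -1053 - 23121 = -24174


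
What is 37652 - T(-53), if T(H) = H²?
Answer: 34843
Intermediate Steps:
37652 - T(-53) = 37652 - 1*(-53)² = 37652 - 1*2809 = 37652 - 2809 = 34843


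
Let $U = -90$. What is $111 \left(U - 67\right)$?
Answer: $-17427$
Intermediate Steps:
$111 \left(U - 67\right) = 111 \left(-90 - 67\right) = 111 \left(-157\right) = -17427$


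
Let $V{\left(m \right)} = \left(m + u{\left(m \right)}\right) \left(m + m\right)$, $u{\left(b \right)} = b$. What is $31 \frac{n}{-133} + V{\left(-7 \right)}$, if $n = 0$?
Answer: $196$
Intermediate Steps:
$V{\left(m \right)} = 4 m^{2}$ ($V{\left(m \right)} = \left(m + m\right) \left(m + m\right) = 2 m 2 m = 4 m^{2}$)
$31 \frac{n}{-133} + V{\left(-7 \right)} = 31 \frac{0}{-133} + 4 \left(-7\right)^{2} = 31 \cdot 0 \left(- \frac{1}{133}\right) + 4 \cdot 49 = 31 \cdot 0 + 196 = 0 + 196 = 196$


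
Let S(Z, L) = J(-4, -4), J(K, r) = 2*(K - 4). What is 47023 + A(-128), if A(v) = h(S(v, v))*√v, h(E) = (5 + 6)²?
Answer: 47023 + 968*I*√2 ≈ 47023.0 + 1369.0*I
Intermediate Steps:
J(K, r) = -8 + 2*K (J(K, r) = 2*(-4 + K) = -8 + 2*K)
S(Z, L) = -16 (S(Z, L) = -8 + 2*(-4) = -8 - 8 = -16)
h(E) = 121 (h(E) = 11² = 121)
A(v) = 121*√v
47023 + A(-128) = 47023 + 121*√(-128) = 47023 + 121*(8*I*√2) = 47023 + 968*I*√2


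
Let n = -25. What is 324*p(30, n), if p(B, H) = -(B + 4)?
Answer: -11016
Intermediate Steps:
p(B, H) = -4 - B (p(B, H) = -(4 + B) = -4 - B)
324*p(30, n) = 324*(-4 - 1*30) = 324*(-4 - 30) = 324*(-34) = -11016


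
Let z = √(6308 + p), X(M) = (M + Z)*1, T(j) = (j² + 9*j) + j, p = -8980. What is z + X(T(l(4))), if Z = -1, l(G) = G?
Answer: 55 + 4*I*√167 ≈ 55.0 + 51.691*I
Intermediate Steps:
T(j) = j² + 10*j
X(M) = -1 + M (X(M) = (M - 1)*1 = (-1 + M)*1 = -1 + M)
z = 4*I*√167 (z = √(6308 - 8980) = √(-2672) = 4*I*√167 ≈ 51.691*I)
z + X(T(l(4))) = 4*I*√167 + (-1 + 4*(10 + 4)) = 4*I*√167 + (-1 + 4*14) = 4*I*√167 + (-1 + 56) = 4*I*√167 + 55 = 55 + 4*I*√167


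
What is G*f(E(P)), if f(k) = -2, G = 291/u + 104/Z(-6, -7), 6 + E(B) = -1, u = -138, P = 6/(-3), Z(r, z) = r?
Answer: 2683/69 ≈ 38.884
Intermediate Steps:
P = -2 (P = 6*(-1/3) = -2)
E(B) = -7 (E(B) = -6 - 1 = -7)
G = -2683/138 (G = 291/(-138) + 104/(-6) = 291*(-1/138) + 104*(-1/6) = -97/46 - 52/3 = -2683/138 ≈ -19.442)
G*f(E(P)) = -2683/138*(-2) = 2683/69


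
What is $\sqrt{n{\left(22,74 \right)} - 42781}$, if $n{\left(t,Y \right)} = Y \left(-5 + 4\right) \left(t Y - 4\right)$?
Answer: $i \sqrt{162957} \approx 403.68 i$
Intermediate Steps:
$n{\left(t,Y \right)} = - Y \left(-4 + Y t\right)$ ($n{\left(t,Y \right)} = Y \left(-1\right) \left(Y t - 4\right) = - Y \left(-4 + Y t\right)$)
$\sqrt{n{\left(22,74 \right)} - 42781} = \sqrt{74 \left(4 - 74 \cdot 22\right) - 42781} = \sqrt{74 \left(4 - 1628\right) - 42781} = \sqrt{74 \left(-1624\right) - 42781} = \sqrt{-120176 - 42781} = \sqrt{-162957} = i \sqrt{162957}$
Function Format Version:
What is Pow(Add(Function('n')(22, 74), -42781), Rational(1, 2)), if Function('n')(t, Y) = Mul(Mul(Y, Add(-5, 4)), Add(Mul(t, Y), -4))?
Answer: Mul(I, Pow(162957, Rational(1, 2))) ≈ Mul(403.68, I)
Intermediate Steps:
Function('n')(t, Y) = Mul(-1, Y, Add(-4, Mul(Y, t))) (Function('n')(t, Y) = Mul(Mul(Y, -1), Add(Mul(Y, t), -4)) = Mul(Mul(-1, Y), Add(-4, Mul(Y, t))) = Mul(-1, Y, Add(-4, Mul(Y, t))))
Pow(Add(Function('n')(22, 74), -42781), Rational(1, 2)) = Pow(Add(Mul(74, Add(4, Mul(-1, 74, 22))), -42781), Rational(1, 2)) = Pow(Add(Mul(74, Add(4, -1628)), -42781), Rational(1, 2)) = Pow(Add(Mul(74, -1624), -42781), Rational(1, 2)) = Pow(Add(-120176, -42781), Rational(1, 2)) = Pow(-162957, Rational(1, 2)) = Mul(I, Pow(162957, Rational(1, 2)))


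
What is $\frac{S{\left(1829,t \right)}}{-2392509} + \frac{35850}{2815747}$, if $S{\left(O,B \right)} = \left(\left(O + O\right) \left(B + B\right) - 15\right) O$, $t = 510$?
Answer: $- \frac{108561105598805}{38060452199} \approx -2852.3$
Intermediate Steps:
$S{\left(O,B \right)} = O \left(-15 + 4 B O\right)$ ($S{\left(O,B \right)} = \left(2 O 2 B - 15\right) O = \left(4 B O - 15\right) O = \left(-15 + 4 B O\right) O = O \left(-15 + 4 B O\right)$)
$\frac{S{\left(1829,t \right)}}{-2392509} + \frac{35850}{2815747} = \frac{1829 \left(-15 + 4 \cdot 510 \cdot 1829\right)}{-2392509} + \frac{35850}{2815747} = 1829 \left(-15 + 3731160\right) \left(- \frac{1}{2392509}\right) + 35850 \cdot \frac{1}{2815747} = 1829 \cdot 3731145 \left(- \frac{1}{2392509}\right) + \frac{35850}{2815747} = 6824264205 \left(- \frac{1}{2392509}\right) + \frac{35850}{2815747} = - \frac{38555165}{13517} + \frac{35850}{2815747} = - \frac{108561105598805}{38060452199}$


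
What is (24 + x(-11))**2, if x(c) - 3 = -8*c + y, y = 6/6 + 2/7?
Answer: 662596/49 ≈ 13522.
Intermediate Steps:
y = 9/7 (y = 6*(1/6) + 2*(1/7) = 1 + 2/7 = 9/7 ≈ 1.2857)
x(c) = 30/7 - 8*c (x(c) = 3 + (-8*c + 9/7) = 3 + (9/7 - 8*c) = 30/7 - 8*c)
(24 + x(-11))**2 = (24 + (30/7 - 8*(-11)))**2 = (24 + (30/7 + 88))**2 = (24 + 646/7)**2 = (814/7)**2 = 662596/49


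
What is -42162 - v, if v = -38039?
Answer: -4123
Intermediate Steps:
-42162 - v = -42162 - 1*(-38039) = -42162 + 38039 = -4123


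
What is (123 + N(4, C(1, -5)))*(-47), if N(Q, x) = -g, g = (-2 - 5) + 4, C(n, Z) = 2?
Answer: -5922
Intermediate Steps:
g = -3 (g = -7 + 4 = -3)
N(Q, x) = 3 (N(Q, x) = -1*(-3) = 3)
(123 + N(4, C(1, -5)))*(-47) = (123 + 3)*(-47) = 126*(-47) = -5922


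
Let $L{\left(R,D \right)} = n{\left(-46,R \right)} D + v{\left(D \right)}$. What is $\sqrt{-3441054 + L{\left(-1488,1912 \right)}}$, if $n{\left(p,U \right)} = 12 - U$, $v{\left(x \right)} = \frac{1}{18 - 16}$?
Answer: $\frac{i \sqrt{2292214}}{2} \approx 757.0 i$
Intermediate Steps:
$v{\left(x \right)} = \frac{1}{2}$
$L{\left(R,D \right)} = \frac{1}{2} + D \left(12 - R\right)$ ($L{\left(R,D \right)} = \left(12 - R\right) D + \frac{1}{2} = D \left(12 - R\right) + \frac{1}{2} = \frac{1}{2} + D \left(12 - R\right)$)
$\sqrt{-3441054 + L{\left(-1488,1912 \right)}} = \sqrt{-3441054 - \left(- \frac{1}{2} + 1912 \left(-12 - 1488\right)\right)} = \sqrt{-3441054 - \left(- \frac{1}{2} + 1912 \left(-1500\right)\right)} = \sqrt{-3441054 + \left(\frac{1}{2} + 2868000\right)} = \sqrt{-3441054 + \frac{5736001}{2}} = \sqrt{- \frac{1146107}{2}} = \frac{i \sqrt{2292214}}{2}$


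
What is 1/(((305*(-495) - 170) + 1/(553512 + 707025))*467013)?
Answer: -420179/29659040567243744 ≈ -1.4167e-11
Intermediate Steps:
1/(((305*(-495) - 170) + 1/(553512 + 707025))*467013) = (1/467013)/((-150975 - 170) + 1/1260537) = (1/467013)/(-151145 + 1/1260537) = (1/467013)/(-190523864864/1260537) = -1260537/190523864864*1/467013 = -420179/29659040567243744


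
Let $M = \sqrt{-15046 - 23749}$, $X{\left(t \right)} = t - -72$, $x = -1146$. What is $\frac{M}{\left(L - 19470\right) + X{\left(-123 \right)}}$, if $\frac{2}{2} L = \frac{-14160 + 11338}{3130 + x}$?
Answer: $- \frac{992 i \sqrt{38795}}{19366243} \approx - 0.010089 i$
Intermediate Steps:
$X{\left(t \right)} = 72 + t$ ($X{\left(t \right)} = t + 72 = 72 + t$)
$L = - \frac{1411}{992}$ ($L = \frac{-14160 + 11338}{3130 - 1146} = - \frac{2822}{1984} = \left(-2822\right) \frac{1}{1984} = - \frac{1411}{992} \approx -1.4224$)
$M = i \sqrt{38795}$ ($M = \sqrt{-38795} = i \sqrt{38795} \approx 196.96 i$)
$\frac{M}{\left(L - 19470\right) + X{\left(-123 \right)}} = \frac{i \sqrt{38795}}{\left(- \frac{1411}{992} - 19470\right) + \left(72 - 123\right)} = \frac{i \sqrt{38795}}{- \frac{19315651}{992} - 51} = \frac{i \sqrt{38795}}{- \frac{19366243}{992}} = i \sqrt{38795} \left(- \frac{992}{19366243}\right) = - \frac{992 i \sqrt{38795}}{19366243}$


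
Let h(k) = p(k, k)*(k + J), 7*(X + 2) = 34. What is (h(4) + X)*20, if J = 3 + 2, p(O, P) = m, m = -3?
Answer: -3380/7 ≈ -482.86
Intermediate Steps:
X = 20/7 (X = -2 + (⅐)*34 = -2 + 34/7 = 20/7 ≈ 2.8571)
p(O, P) = -3
J = 5
h(k) = -15 - 3*k (h(k) = -3*(k + 5) = -3*(5 + k) = -15 - 3*k)
(h(4) + X)*20 = ((-15 - 3*4) + 20/7)*20 = ((-15 - 12) + 20/7)*20 = (-27 + 20/7)*20 = -169/7*20 = -3380/7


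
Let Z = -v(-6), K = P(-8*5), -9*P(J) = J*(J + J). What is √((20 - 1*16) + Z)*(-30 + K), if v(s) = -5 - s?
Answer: -3470*√3/9 ≈ -667.80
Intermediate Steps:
P(J) = -2*J²/9 (P(J) = -J*(J + J)/9 = -J*2*J/9 = -2*J²/9)
K = -3200/9 (K = -2*(-8*5)²/9 = -2/9*(-40)² = -2/9*1600 = -3200/9 ≈ -355.56)
Z = -1 (Z = -(-5 - 1*(-6)) = -(-5 + 6) = -1*1 = -1)
√((20 - 1*16) + Z)*(-30 + K) = √((20 - 1*16) - 1)*(-30 - 3200/9) = √((20 - 16) - 1)*(-3470/9) = √(4 - 1)*(-3470/9) = √3*(-3470/9) = -3470*√3/9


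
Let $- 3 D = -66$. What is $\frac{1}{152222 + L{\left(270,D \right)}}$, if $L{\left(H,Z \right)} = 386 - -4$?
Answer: $\frac{1}{152612} \approx 6.5526 \cdot 10^{-6}$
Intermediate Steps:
$D = 22$ ($D = \left(- \frac{1}{3}\right) \left(-66\right) = 22$)
$L{\left(H,Z \right)} = 390$ ($L{\left(H,Z \right)} = 386 + 4 = 390$)
$\frac{1}{152222 + L{\left(270,D \right)}} = \frac{1}{152222 + 390} = \frac{1}{152612}$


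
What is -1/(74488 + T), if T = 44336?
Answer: -1/118824 ≈ -8.4158e-6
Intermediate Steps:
-1/(74488 + T) = -1/(74488 + 44336) = -1/118824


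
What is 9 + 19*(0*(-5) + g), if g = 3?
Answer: 66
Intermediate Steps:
9 + 19*(0*(-5) + g) = 9 + 19*(0*(-5) + 3) = 9 + 19*(0 + 3) = 9 + 19*3 = 9 + 57 = 66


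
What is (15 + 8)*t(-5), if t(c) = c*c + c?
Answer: 460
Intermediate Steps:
t(c) = c + c**2 (t(c) = c**2 + c = c + c**2)
(15 + 8)*t(-5) = (15 + 8)*(-5*(1 - 5)) = 23*(-5*(-4)) = 23*20 = 460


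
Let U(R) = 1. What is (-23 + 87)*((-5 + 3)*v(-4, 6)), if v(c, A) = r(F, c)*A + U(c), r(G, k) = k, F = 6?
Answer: 2944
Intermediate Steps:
v(c, A) = 1 + A*c (v(c, A) = c*A + 1 = A*c + 1 = 1 + A*c)
(-23 + 87)*((-5 + 3)*v(-4, 6)) = (-23 + 87)*((-5 + 3)*(1 + 6*(-4))) = 64*(-2*(1 - 24)) = 64*(-2*(-23)) = 64*46 = 2944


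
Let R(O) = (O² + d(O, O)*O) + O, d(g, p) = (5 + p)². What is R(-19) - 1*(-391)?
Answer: -2991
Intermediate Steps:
R(O) = O + O² + O*(5 + O)² (R(O) = (O² + (5 + O)²*O) + O = (O² + O*(5 + O)²) + O = O + O² + O*(5 + O)²)
R(-19) - 1*(-391) = -19*(1 - 19 + (5 - 19)²) - 1*(-391) = -19*(1 - 19 + (-14)²) + 391 = -19*(1 - 19 + 196) + 391 = -19*178 + 391 = -3382 + 391 = -2991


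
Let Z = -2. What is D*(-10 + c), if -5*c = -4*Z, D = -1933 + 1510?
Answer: 24534/5 ≈ 4906.8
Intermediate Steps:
D = -423
c = -8/5 (c = -(-4)*(-2)/5 = -1/5*8 = -8/5 ≈ -1.6000)
D*(-10 + c) = -423*(-10 - 8/5) = -423*(-58/5) = 24534/5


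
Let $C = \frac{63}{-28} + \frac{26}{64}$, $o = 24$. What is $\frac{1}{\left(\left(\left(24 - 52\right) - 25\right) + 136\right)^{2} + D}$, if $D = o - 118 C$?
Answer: $\frac{16}{114089} \approx 0.00014024$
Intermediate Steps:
$C = - \frac{59}{32}$ ($C = 63 \left(- \frac{1}{28}\right) + 26 \cdot \frac{1}{64} = - \frac{9}{4} + \frac{13}{32} = - \frac{59}{32} \approx -1.8438$)
$D = \frac{3865}{16}$ ($D = 24 - - \frac{3481}{16} = 24 + \frac{3481}{16} = \frac{3865}{16} \approx 241.56$)
$\frac{1}{\left(\left(\left(24 - 52\right) - 25\right) + 136\right)^{2} + D} = \frac{1}{\left(\left(\left(24 - 52\right) - 25\right) + 136\right)^{2} + \frac{3865}{16}} = \frac{1}{\left(\left(-28 - 25\right) + 136\right)^{2} + \frac{3865}{16}} = \frac{1}{\left(-53 + 136\right)^{2} + \frac{3865}{16}} = \frac{1}{83^{2} + \frac{3865}{16}} = \frac{1}{6889 + \frac{3865}{16}} = \frac{1}{\frac{114089}{16}} = \frac{16}{114089}$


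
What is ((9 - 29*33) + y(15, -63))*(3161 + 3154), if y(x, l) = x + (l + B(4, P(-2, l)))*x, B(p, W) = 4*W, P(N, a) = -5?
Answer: -13754070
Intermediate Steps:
y(x, l) = x + x*(-20 + l) (y(x, l) = x + (l + 4*(-5))*x = x + (l - 20)*x = x + (-20 + l)*x = x + x*(-20 + l))
((9 - 29*33) + y(15, -63))*(3161 + 3154) = ((9 - 29*33) + 15*(-19 - 63))*(3161 + 3154) = ((9 - 957) + 15*(-82))*6315 = (-948 - 1230)*6315 = -2178*6315 = -13754070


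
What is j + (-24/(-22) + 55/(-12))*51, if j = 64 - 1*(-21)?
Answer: -4097/44 ≈ -93.114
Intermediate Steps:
j = 85 (j = 64 + 21 = 85)
j + (-24/(-22) + 55/(-12))*51 = 85 + (-24/(-22) + 55/(-12))*51 = 85 + (-24*(-1/22) + 55*(-1/12))*51 = 85 + (12/11 - 55/12)*51 = 85 - 461/132*51 = 85 - 7837/44 = -4097/44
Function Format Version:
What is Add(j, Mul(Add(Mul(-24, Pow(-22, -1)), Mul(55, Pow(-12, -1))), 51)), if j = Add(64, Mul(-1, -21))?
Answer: Rational(-4097, 44) ≈ -93.114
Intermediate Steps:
j = 85 (j = Add(64, 21) = 85)
Add(j, Mul(Add(Mul(-24, Pow(-22, -1)), Mul(55, Pow(-12, -1))), 51)) = Add(85, Mul(Add(Mul(-24, Pow(-22, -1)), Mul(55, Pow(-12, -1))), 51)) = Add(85, Mul(Add(Mul(-24, Rational(-1, 22)), Mul(55, Rational(-1, 12))), 51)) = Add(85, Mul(Add(Rational(12, 11), Rational(-55, 12)), 51)) = Add(85, Mul(Rational(-461, 132), 51)) = Add(85, Rational(-7837, 44)) = Rational(-4097, 44)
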